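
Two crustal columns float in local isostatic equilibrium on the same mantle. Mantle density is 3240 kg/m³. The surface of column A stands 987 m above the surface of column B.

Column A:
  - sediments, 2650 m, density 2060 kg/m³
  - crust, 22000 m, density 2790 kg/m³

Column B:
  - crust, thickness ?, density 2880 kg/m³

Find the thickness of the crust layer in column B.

Take the compensation level at the base of the deeper column (depth z_c below the surface of column A) and equate Σ ρ_i t_i down to z_c; mantle fills any gap and the z_c terms cancel.
Column A: 2650×2060 + 22000×2790 + (z_c − 24650)×3240
Column B: 987×0 + x×2880 + (z_c − 987 − 0 − x)×3240
The z_c×3240 term appears on both sides and cancels. Collect the known terms of each column as K = Σ(ρt)_known − 3240 × (depth of known layers): K_A = 66839000 − 3240×24650 = −13027000; K_B = 0 − 3240×(987 + 0) = −3197880.
Balance: K_A = K_B − x×(3240 − 2880), so x = (K_B − K_A)/(3240 − 2880) = 9829120/360 = 27300 m.

27300 m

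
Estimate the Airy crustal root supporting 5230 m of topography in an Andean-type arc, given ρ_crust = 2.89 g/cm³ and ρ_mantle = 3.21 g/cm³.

47200 m

In Airy isostatic equilibrium: the weight of the topography is balanced by the buoyancy of the root, ρ_c h = (ρ_m − ρ_c) r.
r = h · ρ_c / (ρ_m − ρ_c) = 5230 m × 2.89 / (3.21 − 2.89) = 47200 m.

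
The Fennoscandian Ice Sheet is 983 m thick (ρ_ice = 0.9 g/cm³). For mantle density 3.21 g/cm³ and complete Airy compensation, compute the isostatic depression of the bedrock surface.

276 m

Isostatic balance requires: the ice load ρ_ice t is balanced by mantle displaced below, ρ_m s.
s = t ρ_ice / ρ_m = 983 m × 0.9/3.21 = 276 m.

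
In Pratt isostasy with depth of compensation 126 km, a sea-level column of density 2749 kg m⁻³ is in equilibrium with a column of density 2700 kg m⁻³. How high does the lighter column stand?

2.29 km

ρ_ref D = ρ (D + h) → h = D (ρ_ref − ρ)/ρ.
h = 126 km × (2749 − 2700)/2700 = 2.29 km.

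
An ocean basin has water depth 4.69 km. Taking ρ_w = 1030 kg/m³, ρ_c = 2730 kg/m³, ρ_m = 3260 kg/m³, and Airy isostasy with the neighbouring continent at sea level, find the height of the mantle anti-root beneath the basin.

15 km

In Airy isostatic equilibrium: replacing crust with seawater at the top is compensated by replacing crust with mantle at the base: d (ρ_c − ρ_w) = a (ρ_m − ρ_c).
a = d (ρ_c − ρ_w)/(ρ_m − ρ_c) = 4.69 km × 1700/530 = 15 km.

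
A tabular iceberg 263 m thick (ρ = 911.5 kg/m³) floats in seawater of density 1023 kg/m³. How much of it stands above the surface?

28.7 m

Floating equilibrium: submerged depth d = t ρ_obj/ρ_fluid = 263 m × 911.5/1023 = 234.3 m.
Freeboard = t − d = 263 m − 234.3 m = 28.7 m.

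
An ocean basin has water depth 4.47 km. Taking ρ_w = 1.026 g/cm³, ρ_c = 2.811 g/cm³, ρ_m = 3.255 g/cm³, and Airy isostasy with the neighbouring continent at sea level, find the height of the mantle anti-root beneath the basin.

18 km

Isostatic balance requires: replacing crust with seawater at the top is compensated by replacing crust with mantle at the base: d (ρ_c − ρ_w) = a (ρ_m − ρ_c).
a = d (ρ_c − ρ_w)/(ρ_m − ρ_c) = 4.47 km × 1.785/0.444 = 18 km.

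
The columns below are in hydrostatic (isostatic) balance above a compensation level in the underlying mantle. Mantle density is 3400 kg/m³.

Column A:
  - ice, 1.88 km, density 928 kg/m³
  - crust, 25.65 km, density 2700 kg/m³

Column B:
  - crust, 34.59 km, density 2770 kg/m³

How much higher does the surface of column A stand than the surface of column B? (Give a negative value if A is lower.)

For any compensation level in the mantle, the mantle terms cancel and isostasy reduces to e = (Σt_A − Σt_B) − (Σ(ρt)_A − Σ(ρt)_B) / ρ_m.
Σt_A = 27.53 km; Σt_B = 34.59 km; Σ(ρt)_A = 70999.64; Σ(ρt)_B = 95814.3 (in km·kg/m³).
e = (27.53 − 34.59) − (70999.64 − 95814.3) / 3400 = 0.238 km.

0.238 km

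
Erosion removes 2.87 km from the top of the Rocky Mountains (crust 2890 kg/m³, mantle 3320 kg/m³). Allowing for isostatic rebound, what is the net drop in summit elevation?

0.372 km

Rebound u = e ρ_c/ρ_m = 2.87 km × 2890/3320 = 2.498 km.
Net surface drop = e − u = 2.87 km − 2.498 km = e (ρ_m − ρ_c)/ρ_m = 0.372 km.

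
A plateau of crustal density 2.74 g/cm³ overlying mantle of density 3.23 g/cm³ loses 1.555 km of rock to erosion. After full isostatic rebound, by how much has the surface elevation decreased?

Rebound u = e ρ_c/ρ_m = 1.555 km × 2.74/3.23 = 1.319 km.
Net surface drop = e − u = 1.555 km − 1.319 km = e (ρ_m − ρ_c)/ρ_m = 0.236 km.

0.236 km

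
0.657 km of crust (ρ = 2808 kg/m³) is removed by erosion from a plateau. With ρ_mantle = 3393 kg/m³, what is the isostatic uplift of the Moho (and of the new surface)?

0.544 km

Unloading: uplift u = e ρ_c/ρ_m = 0.657 km × 2808/3393 = 0.544 km.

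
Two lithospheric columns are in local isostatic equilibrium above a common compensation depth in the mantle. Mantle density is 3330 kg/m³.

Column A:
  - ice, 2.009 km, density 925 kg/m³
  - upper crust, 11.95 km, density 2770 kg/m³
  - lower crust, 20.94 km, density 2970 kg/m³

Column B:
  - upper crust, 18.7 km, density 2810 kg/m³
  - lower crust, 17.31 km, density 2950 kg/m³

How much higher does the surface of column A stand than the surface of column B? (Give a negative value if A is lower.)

0.829 km

For any compensation level in the mantle, the mantle terms cancel and isostasy reduces to e = (Σt_A − Σt_B) − (Σ(ρt)_A − Σ(ρt)_B) / ρ_m.
Σt_A = 34.899 km; Σt_B = 36.01 km; Σ(ρt)_A = 97151.625; Σ(ρt)_B = 103611.5 (in km·kg/m³).
e = (34.899 − 36.01) − (97151.625 − 103611.5) / 3330 = 0.829 km.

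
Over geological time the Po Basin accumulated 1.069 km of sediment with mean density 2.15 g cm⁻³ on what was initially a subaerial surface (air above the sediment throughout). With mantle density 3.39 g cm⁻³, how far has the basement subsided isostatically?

0.678 km

Subaerial load: s = t ρ_sed / ρ_m = 1.069 km × 2.15/3.39 = 0.678 km.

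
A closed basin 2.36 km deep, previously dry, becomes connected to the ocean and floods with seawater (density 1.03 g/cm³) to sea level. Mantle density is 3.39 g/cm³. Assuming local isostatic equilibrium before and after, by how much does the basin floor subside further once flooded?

After flooding the water column is d + s deep. Its weight must equal the weight of mantle displaced by the extra subsidence s: (d + s) ρ_w = s ρ_m.
s = d ρ_w / (ρ_m − ρ_w) = 2.36 km × 1.03/(3.39 − 1.03) = 1.03 km.

1.03 km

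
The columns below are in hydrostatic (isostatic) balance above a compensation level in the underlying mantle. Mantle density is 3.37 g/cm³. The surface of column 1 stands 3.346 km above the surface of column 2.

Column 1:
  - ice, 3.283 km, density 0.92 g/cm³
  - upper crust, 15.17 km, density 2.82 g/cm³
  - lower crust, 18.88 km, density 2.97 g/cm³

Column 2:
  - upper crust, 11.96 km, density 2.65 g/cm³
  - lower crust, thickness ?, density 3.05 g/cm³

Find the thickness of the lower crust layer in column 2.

Take the compensation level at the base of the deeper column (depth z_c below the surface of column 1) and equate Σ ρ_i t_i down to z_c; mantle fills any gap and the z_c terms cancel.
Column 1: 3.283×0.92 + 15.17×2.82 + 18.88×2.97 + (z_c − 37.333)×3.37
Column 2: 3.346×0 + 11.96×2.65 + x×3.05 + (z_c − 3.346 − 11.96 − x)×3.37
The z_c×3.37 term appears on both sides and cancels. Collect the known terms of each column as K = Σ(ρt)_known − 3.37 × (depth of known layers): K_1 = 101.87336 − 3.37×37.333 = −23.93885; K_2 = 31.694 − 3.37×(3.346 + 11.96) = −19.88722.
Balance: K_1 = K_2 − x×(3.37 − 3.05), so x = (K_2 − K_1)/(3.37 − 3.05) = 4.05163/0.32 = 12.7 km.

12.7 km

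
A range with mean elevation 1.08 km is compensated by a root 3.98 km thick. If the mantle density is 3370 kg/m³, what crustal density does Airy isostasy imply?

ρ_c h = (ρ_m − ρ_c) r → ρ_c (h + r) = ρ_m r → ρ_c = ρ_m r / (h + r).
ρ_c = 3370 × 3.98 km / (1.08 km + 3.98 km) = 2650 kg/m³.

2650 kg/m³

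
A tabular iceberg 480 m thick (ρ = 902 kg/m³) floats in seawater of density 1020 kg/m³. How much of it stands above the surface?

55.5 m

Floating equilibrium: submerged depth d = t ρ_obj/ρ_fluid = 480 m × 902/1020 = 424.5 m.
Freeboard = t − d = 480 m − 424.5 m = 55.5 m.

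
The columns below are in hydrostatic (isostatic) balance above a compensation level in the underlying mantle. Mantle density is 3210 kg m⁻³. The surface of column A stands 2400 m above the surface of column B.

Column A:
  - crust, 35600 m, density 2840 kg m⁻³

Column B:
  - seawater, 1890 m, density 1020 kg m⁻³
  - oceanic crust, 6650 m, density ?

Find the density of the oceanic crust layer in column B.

Take the compensation level at the base of the deeper column (depth z_c below the surface of column A) and equate Σ ρ_i t_i down to z_c; mantle fills any gap and the z_c terms cancel.
Column A: 35600×2840 + (z_c − 35600)×3210
Column B: 2400×0 + 1890×1020 + 6650×ρ + (z_c − 2400 − 8540)×3210
The z_c×3210 term appears on both sides and cancels. Collect the known terms of each column as K = Σ(ρt)_known − 3210 × (depth of known layers): K_A = 101104000 − 3210×35600 = −13172000; K_B = 1927800 − 3210×(2400 + 8540) = −33189600.
Balance: K_A = K_B + 6650×ρ, so ρ = (K_A − K_B)/6650 = 20017600/6650 = 3010 kg m⁻³.

3010 kg m⁻³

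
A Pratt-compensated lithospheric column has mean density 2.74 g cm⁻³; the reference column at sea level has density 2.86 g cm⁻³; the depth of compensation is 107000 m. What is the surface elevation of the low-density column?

4690 m

ρ_ref D = ρ (D + h) → h = D (ρ_ref − ρ)/ρ.
h = 107000 m × (2.86 − 2.74)/2.74 = 4690 m.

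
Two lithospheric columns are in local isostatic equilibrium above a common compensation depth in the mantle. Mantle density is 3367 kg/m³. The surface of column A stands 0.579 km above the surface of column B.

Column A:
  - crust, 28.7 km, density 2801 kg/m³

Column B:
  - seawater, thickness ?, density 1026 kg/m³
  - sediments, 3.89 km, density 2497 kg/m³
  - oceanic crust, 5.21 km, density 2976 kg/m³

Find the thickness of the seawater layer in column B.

Take the compensation level at the base of the deeper column (depth z_c below the surface of column A) and equate Σ ρ_i t_i down to z_c; mantle fills any gap and the z_c terms cancel.
Column A: 28.7×2801 + (z_c − 28.7)×3367
Column B: 0.579×0 + x×1026 + 3.89×2497 + 5.21×2976 + (z_c − 0.579 − 9.1 − x)×3367
The z_c×3367 term appears on both sides and cancels. Collect the known terms of each column as K = Σ(ρt)_known − 3367 × (depth of known layers): K_A = 80388.7 − 3367×28.7 = −16244.2; K_B = 25218.29 − 3367×(0.579 + 9.1) = −7370.903.
Balance: K_A = K_B − x×(3367 − 1026), so x = (K_B − K_A)/(3367 − 1026) = 8873.3/2341 = 3.79 km.

3.79 km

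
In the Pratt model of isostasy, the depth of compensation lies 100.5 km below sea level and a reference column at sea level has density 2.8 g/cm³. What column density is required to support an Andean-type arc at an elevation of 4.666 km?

Pratt balance: ρ_ref D = ρ (D + h).
ρ = ρ_ref D/(D + h) = 2.8 × 100.5 km/(100.5 km + 4.666 km) = 2.68 g/cm³.

2.68 g/cm³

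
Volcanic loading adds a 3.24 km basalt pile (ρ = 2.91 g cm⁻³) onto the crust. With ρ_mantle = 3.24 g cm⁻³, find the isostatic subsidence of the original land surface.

Subaerial loading: s = t ρ_load / ρ_m.
s = 3.24 km × 2.91/3.24 = 2.91 km.

2.91 km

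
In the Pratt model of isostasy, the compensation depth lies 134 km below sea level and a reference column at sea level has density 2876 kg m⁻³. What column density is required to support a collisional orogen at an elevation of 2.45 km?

2820 kg m⁻³

Pratt balance: ρ_ref D = ρ (D + h).
ρ = ρ_ref D/(D + h) = 2876 × 134 km/(134 km + 2.45 km) = 2820 kg m⁻³.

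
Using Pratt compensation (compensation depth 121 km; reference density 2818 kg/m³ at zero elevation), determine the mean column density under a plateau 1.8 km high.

Pratt balance: ρ_ref D = ρ (D + h).
ρ = ρ_ref D/(D + h) = 2818 × 121 km/(121 km + 1.8 km) = 2780 kg/m³.

2780 kg/m³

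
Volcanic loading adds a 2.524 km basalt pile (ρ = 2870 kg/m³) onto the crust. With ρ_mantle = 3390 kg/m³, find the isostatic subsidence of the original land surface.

2.14 km

Subaerial loading: s = t ρ_load / ρ_m.
s = 2.524 km × 2870/3390 = 2.14 km.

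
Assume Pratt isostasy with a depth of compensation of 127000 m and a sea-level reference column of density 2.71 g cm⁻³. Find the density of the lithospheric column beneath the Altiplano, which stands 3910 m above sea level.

Pratt balance: ρ_ref D = ρ (D + h).
ρ = ρ_ref D/(D + h) = 2.71 × 127000 m/(127000 m + 3910 m) = 2.63 g cm⁻³.

2.63 g cm⁻³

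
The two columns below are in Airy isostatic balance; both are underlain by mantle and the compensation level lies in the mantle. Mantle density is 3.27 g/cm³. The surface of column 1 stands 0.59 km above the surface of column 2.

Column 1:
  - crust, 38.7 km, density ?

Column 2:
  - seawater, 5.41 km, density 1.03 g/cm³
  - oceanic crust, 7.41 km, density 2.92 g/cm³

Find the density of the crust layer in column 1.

Take the compensation level at the base of the deeper column (depth z_c below the surface of column 1) and equate Σ ρ_i t_i down to z_c; mantle fills any gap and the z_c terms cancel.
Column 1: 38.7×ρ + (z_c − 38.7)×3.27
Column 2: 0.59×0 + 5.41×1.03 + 7.41×2.92 + (z_c − 0.59 − 12.82)×3.27
The z_c×3.27 term appears on both sides and cancels. Collect the known terms of each column as K = Σ(ρt)_known − 3.27 × (depth of known layers): K_1 = 0 − 3.27×38.7 = −126.549; K_2 = 27.2095 − 3.27×(0.59 + 12.82) = −16.6412.
Balance: K_1 + 38.7×ρ = K_2, so ρ = (K_2 − K_1)/38.7 = 109.908/38.7 = 2.84 g/cm³.

2.84 g/cm³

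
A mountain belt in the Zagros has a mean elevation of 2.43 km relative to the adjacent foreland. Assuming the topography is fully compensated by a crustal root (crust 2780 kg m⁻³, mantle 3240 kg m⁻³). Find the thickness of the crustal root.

14.7 km

By Archimedes' principle applied to the lithosphere: the weight of the topography is balanced by the buoyancy of the root, ρ_c h = (ρ_m − ρ_c) r.
r = h · ρ_c / (ρ_m − ρ_c) = 2.43 km × 2780 / (3240 − 2780) = 14.7 km.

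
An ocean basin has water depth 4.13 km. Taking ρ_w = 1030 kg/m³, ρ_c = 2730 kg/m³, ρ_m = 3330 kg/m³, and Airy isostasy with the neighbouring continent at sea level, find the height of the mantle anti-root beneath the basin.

11.7 km

Isostatic balance requires: replacing crust with seawater at the top is compensated by replacing crust with mantle at the base: d (ρ_c − ρ_w) = a (ρ_m − ρ_c).
a = d (ρ_c − ρ_w)/(ρ_m − ρ_c) = 4.13 km × 1700/600 = 11.7 km.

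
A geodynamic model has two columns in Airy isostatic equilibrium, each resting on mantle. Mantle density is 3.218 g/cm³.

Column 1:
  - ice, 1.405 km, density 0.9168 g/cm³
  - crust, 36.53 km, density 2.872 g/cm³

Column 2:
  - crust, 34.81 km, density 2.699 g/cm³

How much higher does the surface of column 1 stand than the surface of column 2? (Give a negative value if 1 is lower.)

−0.682 km

For any compensation level in the mantle, the mantle terms cancel and isostasy reduces to e = (Σt_1 − Σt_2) − (Σ(ρt)_1 − Σ(ρt)_2) / ρ_m.
Σt_1 = 37.935 km; Σt_2 = 34.81 km; Σ(ρt)_1 = 106.202264; Σ(ρt)_2 = 93.95219 (in km·g/cm³).
e = (37.935 − 34.81) − (106.202264 − 93.95219) / 3.218 = −0.682 km.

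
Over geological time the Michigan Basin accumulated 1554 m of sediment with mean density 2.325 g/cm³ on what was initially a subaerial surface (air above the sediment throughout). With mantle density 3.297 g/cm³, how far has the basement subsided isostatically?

Subaerial load: s = t ρ_sed / ρ_m = 1554 m × 2.325/3.297 = 1100 m.

1100 m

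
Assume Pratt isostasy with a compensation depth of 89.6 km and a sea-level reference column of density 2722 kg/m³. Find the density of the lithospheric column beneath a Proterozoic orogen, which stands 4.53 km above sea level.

Pratt balance: ρ_ref D = ρ (D + h).
ρ = ρ_ref D/(D + h) = 2722 × 89.6 km/(89.6 km + 4.53 km) = 2590 kg/m³.

2590 kg/m³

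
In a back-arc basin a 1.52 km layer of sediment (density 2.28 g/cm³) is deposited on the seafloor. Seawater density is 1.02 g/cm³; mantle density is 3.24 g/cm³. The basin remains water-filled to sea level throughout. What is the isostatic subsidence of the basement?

Submarine loading: the sediment displaces seawater, and the subsidence is in turn flooded, so s (ρ_m − ρ_w) = t (ρ_sed − ρ_w).
s = 1.52 km × (2.28 − 1.02) / (3.24 − 1.02) = 0.863 km.

0.863 km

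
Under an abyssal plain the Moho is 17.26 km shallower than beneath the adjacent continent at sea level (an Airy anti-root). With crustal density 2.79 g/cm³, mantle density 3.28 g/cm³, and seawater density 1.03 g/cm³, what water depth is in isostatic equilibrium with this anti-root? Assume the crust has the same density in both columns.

4.81 km

Replacing a thickness d of crust by seawater at the top must be balanced by replacing crust with mantle at the base: d (ρ_c − ρ_w) = a (ρ_m − ρ_c).
d = a (ρ_m − ρ_c)/(ρ_c − ρ_w) = 17.26 km × 0.49/1.76 = 4.81 km.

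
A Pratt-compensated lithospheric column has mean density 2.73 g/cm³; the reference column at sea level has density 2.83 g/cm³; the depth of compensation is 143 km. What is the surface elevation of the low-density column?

ρ_ref D = ρ (D + h) → h = D (ρ_ref − ρ)/ρ.
h = 143 km × (2.83 − 2.73)/2.73 = 5.24 km.

5.24 km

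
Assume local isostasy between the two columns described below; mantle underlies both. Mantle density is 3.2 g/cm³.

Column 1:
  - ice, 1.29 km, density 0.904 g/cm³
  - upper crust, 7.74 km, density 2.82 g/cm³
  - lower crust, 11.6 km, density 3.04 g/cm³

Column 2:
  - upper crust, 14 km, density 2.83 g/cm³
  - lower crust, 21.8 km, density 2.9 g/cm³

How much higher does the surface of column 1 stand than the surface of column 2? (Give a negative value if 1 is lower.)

−1.24 km

For any compensation level in the mantle, the mantle terms cancel and isostasy reduces to e = (Σt_1 − Σt_2) − (Σ(ρt)_1 − Σ(ρt)_2) / ρ_m.
Σt_1 = 20.63 km; Σt_2 = 35.8 km; Σ(ρt)_1 = 58.25696; Σ(ρt)_2 = 102.84 (in km·g/cm³).
e = (20.63 − 35.8) − (58.25696 − 102.84) / 3.2 = −1.24 km.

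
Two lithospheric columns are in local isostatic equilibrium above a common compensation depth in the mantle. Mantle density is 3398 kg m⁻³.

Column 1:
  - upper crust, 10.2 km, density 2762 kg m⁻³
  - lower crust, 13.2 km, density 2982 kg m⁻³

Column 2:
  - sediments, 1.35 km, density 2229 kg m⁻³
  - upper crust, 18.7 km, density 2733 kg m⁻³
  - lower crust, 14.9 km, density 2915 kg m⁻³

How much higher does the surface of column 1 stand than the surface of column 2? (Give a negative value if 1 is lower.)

−2.72 km

For any compensation level in the mantle, the mantle terms cancel and isostasy reduces to e = (Σt_1 − Σt_2) − (Σ(ρt)_1 − Σ(ρt)_2) / ρ_m.
Σt_1 = 23.4 km; Σt_2 = 34.95 km; Σ(ρt)_1 = 67534.8; Σ(ρt)_2 = 97549.75 (in km·kg m⁻³).
e = (23.4 − 34.95) − (67534.8 − 97549.75) / 3398 = −2.72 km.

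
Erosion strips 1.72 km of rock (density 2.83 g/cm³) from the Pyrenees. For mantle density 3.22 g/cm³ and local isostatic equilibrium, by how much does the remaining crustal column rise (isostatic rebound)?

Unloading: uplift u = e ρ_c/ρ_m = 1.72 km × 2.83/3.22 = 1.51 km.

1.51 km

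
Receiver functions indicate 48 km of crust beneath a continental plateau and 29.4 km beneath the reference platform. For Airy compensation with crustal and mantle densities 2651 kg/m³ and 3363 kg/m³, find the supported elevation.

Excess crust Δ = 48 km − 29.4 km = 18.6 km, split between elevation h and root r with h + r = Δ.
Airy balance ρ_c h = (ρ_m − ρ_c) r gives r = h ρ_c/(ρ_m − ρ_c), so h (1 + ρ_c/(ρ_m − ρ_c)) = Δ, i.e. h = Δ (ρ_m − ρ_c)/ρ_m.
h = 18.6 km × 712/3363 = 3.94 km.

3.94 km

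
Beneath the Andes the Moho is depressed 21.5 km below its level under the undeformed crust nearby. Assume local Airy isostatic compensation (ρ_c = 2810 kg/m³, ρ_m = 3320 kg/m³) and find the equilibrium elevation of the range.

3.9 km

Balancing pressure at the compensation depth: ρ_c h = (ρ_m − ρ_c) r.
h = r (ρ_m − ρ_c) / ρ_c = 21.5 km × (3320 − 2810) / 2810 = 3.9 km.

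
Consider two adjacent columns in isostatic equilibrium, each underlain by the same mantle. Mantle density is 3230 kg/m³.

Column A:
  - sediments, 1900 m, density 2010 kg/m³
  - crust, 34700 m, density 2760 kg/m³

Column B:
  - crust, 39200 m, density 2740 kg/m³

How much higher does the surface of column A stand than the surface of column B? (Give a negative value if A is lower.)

−180 m

For any compensation level in the mantle, the mantle terms cancel and isostasy reduces to e = (Σt_A − Σt_B) − (Σ(ρt)_A − Σ(ρt)_B) / ρ_m.
Σt_A = 36600 m; Σt_B = 39200 m; Σ(ρt)_A = 99591000; Σ(ρt)_B = 107408000 (in m·kg/m³).
e = (36600 − 39200) − (99591000 − 107408000) / 3230 = −180 m.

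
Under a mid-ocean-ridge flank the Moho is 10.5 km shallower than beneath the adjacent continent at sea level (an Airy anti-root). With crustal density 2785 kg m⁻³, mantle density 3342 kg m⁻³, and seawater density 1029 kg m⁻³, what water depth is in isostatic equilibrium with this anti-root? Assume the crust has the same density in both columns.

3.33 km

Replacing a thickness d of crust by seawater at the top must be balanced by replacing crust with mantle at the base: d (ρ_c − ρ_w) = a (ρ_m − ρ_c).
d = a (ρ_m − ρ_c)/(ρ_c − ρ_w) = 10.5 km × 557/1756 = 3.33 km.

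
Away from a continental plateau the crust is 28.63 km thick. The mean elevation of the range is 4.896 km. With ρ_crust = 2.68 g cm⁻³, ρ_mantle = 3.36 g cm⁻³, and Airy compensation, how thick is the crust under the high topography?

52.8 km

Root depth r = h ρ_c / (ρ_m − ρ_c) = 4.896 km × 2.68 / 0.68 = 19.3 km.
Total thickness = T + h + r = 28.63 km + 4.896 km + 19.3 km = 52.8 km.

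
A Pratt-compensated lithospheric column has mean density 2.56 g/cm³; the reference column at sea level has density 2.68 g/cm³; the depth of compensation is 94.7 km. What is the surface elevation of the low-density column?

ρ_ref D = ρ (D + h) → h = D (ρ_ref − ρ)/ρ.
h = 94.7 km × (2.68 − 2.56)/2.56 = 4.44 km.

4.44 km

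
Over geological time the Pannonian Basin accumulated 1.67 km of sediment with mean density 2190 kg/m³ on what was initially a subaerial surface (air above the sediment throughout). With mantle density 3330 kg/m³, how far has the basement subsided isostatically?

Subaerial load: s = t ρ_sed / ρ_m = 1.67 km × 2190/3330 = 1.1 km.

1.1 km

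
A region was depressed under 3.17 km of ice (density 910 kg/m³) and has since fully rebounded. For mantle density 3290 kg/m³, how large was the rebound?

Removing the load lets mantle flow back in; uplift u satisfies ρ_ice t = ρ_m u.
u = t ρ_ice/ρ_m = 3.17 km × 910/3290 = 0.877 km.

0.877 km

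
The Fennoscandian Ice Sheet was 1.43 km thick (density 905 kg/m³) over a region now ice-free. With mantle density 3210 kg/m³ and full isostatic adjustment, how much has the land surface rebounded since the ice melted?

Removing the load lets mantle flow back in; uplift u satisfies ρ_ice t = ρ_m u.
u = t ρ_ice/ρ_m = 1.43 km × 905/3210 = 0.403 km.

0.403 km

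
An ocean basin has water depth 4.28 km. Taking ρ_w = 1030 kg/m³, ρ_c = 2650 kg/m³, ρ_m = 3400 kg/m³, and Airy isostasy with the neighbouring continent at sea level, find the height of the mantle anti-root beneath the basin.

9.24 km

Isostatic balance requires: replacing crust with seawater at the top is compensated by replacing crust with mantle at the base: d (ρ_c − ρ_w) = a (ρ_m − ρ_c).
a = d (ρ_c − ρ_w)/(ρ_m − ρ_c) = 4.28 km × 1620/750 = 9.24 km.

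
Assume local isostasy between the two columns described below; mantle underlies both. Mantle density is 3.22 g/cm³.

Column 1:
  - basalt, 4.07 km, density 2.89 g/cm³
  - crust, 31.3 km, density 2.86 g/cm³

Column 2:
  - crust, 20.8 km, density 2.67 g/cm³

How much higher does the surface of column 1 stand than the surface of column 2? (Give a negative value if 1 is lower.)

0.364 km

For any compensation level in the mantle, the mantle terms cancel and isostasy reduces to e = (Σt_1 − Σt_2) − (Σ(ρt)_1 − Σ(ρt)_2) / ρ_m.
Σt_1 = 35.37 km; Σt_2 = 20.8 km; Σ(ρt)_1 = 101.2803; Σ(ρt)_2 = 55.536 (in km·g/cm³).
e = (35.37 − 20.8) − (101.2803 − 55.536) / 3.22 = 0.364 km.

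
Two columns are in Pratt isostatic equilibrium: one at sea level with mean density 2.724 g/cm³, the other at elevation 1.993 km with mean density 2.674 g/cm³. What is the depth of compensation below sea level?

ρ_ref D = ρ (D + h) → D (ρ_ref − ρ) = ρ h.
D = ρ h/(ρ_ref − ρ) = 2.674 × 1.993 km/(2.724 − 2.674) = 107 km.

107 km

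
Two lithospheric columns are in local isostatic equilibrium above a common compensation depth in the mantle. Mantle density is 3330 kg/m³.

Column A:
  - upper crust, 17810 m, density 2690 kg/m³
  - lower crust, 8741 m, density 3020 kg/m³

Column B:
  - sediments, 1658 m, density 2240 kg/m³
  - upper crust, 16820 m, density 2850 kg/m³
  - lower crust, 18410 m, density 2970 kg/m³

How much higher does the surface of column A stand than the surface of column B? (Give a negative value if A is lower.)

For any compensation level in the mantle, the mantle terms cancel and isostasy reduces to e = (Σt_A − Σt_B) − (Σ(ρt)_A − Σ(ρt)_B) / ρ_m.
Σt_A = 26551 m; Σt_B = 36888 m; Σ(ρt)_A = 74306720; Σ(ρt)_B = 106328620 (in m·kg/m³).
e = (26551 − 36888) − (74306720 − 106328620) / 3330 = −721 m.

−721 m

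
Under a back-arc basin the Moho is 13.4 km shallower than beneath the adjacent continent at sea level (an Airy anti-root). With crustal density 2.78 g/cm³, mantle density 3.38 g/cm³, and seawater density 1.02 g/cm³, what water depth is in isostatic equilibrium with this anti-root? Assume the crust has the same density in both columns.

4.57 km

Replacing a thickness d of crust by seawater at the top must be balanced by replacing crust with mantle at the base: d (ρ_c − ρ_w) = a (ρ_m − ρ_c).
d = a (ρ_m − ρ_c)/(ρ_c − ρ_w) = 13.4 km × 0.6/1.76 = 4.57 km.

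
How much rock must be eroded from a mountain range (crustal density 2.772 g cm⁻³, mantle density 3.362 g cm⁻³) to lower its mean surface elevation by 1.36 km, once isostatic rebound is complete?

7.75 km

Net drop Δ = e − u = e − e ρ_c/ρ_m = e (ρ_m − ρ_c)/ρ_m.
e = Δ ρ_m/(ρ_m − ρ_c) = 1.36 km × 3.362/0.59 = 7.75 km.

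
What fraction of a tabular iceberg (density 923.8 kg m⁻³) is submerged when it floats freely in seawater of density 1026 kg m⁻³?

Submerged fraction = ρ_obj/ρ_fluid = 923.8/1026 = 90%.

90%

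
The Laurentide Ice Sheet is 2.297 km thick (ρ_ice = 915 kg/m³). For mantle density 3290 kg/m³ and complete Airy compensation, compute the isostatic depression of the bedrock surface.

0.639 km

Equating mass per unit area of the two columns: the ice load ρ_ice t is balanced by mantle displaced below, ρ_m s.
s = t ρ_ice / ρ_m = 2.297 km × 915/3290 = 0.639 km.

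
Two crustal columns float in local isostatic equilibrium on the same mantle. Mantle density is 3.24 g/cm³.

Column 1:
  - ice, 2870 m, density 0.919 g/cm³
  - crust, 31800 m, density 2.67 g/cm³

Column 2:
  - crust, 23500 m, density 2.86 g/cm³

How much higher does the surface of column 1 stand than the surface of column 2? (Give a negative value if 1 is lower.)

4890 m

For any compensation level in the mantle, the mantle terms cancel and isostasy reduces to e = (Σt_1 − Σt_2) − (Σ(ρt)_1 − Σ(ρt)_2) / ρ_m.
Σt_1 = 34670 m; Σt_2 = 23500 m; Σ(ρt)_1 = 87543.53; Σ(ρt)_2 = 67210 (in m·g/cm³).
e = (34670 − 23500) − (87543.53 − 67210) / 3.24 = 4890 m.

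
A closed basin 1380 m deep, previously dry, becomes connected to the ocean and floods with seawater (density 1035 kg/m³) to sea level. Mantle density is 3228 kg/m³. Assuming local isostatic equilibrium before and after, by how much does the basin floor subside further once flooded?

651 m

After flooding the water column is d + s deep. Its weight must equal the weight of mantle displaced by the extra subsidence s: (d + s) ρ_w = s ρ_m.
s = d ρ_w / (ρ_m − ρ_w) = 1380 m × 1035/(3228 − 1035) = 651 m.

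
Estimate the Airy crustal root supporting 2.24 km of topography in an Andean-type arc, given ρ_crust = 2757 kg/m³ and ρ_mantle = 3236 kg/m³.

12.9 km

In Airy isostatic equilibrium: the weight of the topography is balanced by the buoyancy of the root, ρ_c h = (ρ_m − ρ_c) r.
r = h · ρ_c / (ρ_m − ρ_c) = 2.24 km × 2757 / (3236 − 2757) = 12.9 km.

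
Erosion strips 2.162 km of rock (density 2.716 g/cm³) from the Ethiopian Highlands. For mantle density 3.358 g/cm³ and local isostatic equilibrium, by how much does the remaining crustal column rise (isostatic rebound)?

1.75 km

Unloading: uplift u = e ρ_c/ρ_m = 2.162 km × 2.716/3.358 = 1.75 km.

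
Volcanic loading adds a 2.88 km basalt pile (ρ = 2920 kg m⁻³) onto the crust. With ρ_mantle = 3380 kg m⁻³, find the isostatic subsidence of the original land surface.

Subaerial loading: s = t ρ_load / ρ_m.
s = 2.88 km × 2920/3380 = 2.49 km.

2.49 km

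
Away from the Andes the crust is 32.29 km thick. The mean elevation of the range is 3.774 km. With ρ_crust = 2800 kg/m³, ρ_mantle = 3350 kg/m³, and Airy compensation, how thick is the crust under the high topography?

55.3 km

Root depth r = h ρ_c / (ρ_m − ρ_c) = 3.774 km × 2800 / 550 = 19.21 km.
Total thickness = T + h + r = 32.29 km + 3.774 km + 19.21 km = 55.3 km.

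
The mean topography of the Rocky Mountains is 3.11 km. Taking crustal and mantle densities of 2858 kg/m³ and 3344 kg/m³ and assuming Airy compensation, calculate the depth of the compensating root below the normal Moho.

18.3 km

Equating mass per unit area of the two columns: the weight of the topography is balanced by the buoyancy of the root, ρ_c h = (ρ_m − ρ_c) r.
r = h · ρ_c / (ρ_m − ρ_c) = 3.11 km × 2858 / (3344 − 2858) = 18.3 km.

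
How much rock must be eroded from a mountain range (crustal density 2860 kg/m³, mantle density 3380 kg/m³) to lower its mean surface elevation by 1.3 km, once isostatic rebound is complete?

Net drop Δ = e − u = e − e ρ_c/ρ_m = e (ρ_m − ρ_c)/ρ_m.
e = Δ ρ_m/(ρ_m − ρ_c) = 1.3 km × 3380/520 = 8.45 km.

8.45 km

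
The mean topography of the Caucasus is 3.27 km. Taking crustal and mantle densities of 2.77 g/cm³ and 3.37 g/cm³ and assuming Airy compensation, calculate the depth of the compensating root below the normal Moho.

15.1 km

By Archimedes' principle applied to the lithosphere: the weight of the topography is balanced by the buoyancy of the root, ρ_c h = (ρ_m − ρ_c) r.
r = h · ρ_c / (ρ_m − ρ_c) = 3.27 km × 2.77 / (3.37 − 2.77) = 15.1 km.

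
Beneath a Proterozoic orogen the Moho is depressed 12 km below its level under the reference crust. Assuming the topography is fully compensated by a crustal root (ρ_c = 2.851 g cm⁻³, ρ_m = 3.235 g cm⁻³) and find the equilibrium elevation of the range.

In Airy isostatic equilibrium: ρ_c h = (ρ_m − ρ_c) r.
h = r (ρ_m − ρ_c) / ρ_c = 12 km × (3.235 − 2.851) / 2.851 = 1.62 km.

1.62 km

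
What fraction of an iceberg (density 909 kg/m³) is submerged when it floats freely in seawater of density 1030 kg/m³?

88.3%

Submerged fraction = ρ_obj/ρ_fluid = 909/1030 = 88.3%.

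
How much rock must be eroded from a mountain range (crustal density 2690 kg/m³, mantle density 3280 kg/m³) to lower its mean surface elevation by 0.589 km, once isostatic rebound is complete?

Net drop Δ = e − u = e − e ρ_c/ρ_m = e (ρ_m − ρ_c)/ρ_m.
e = Δ ρ_m/(ρ_m − ρ_c) = 0.589 km × 3280/590 = 3.27 km.

3.27 km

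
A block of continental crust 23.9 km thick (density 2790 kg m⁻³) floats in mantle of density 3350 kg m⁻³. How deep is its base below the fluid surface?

Draft d = t ρ_obj/ρ_fluid = 23.9 km × 2790/3350 = 19.9 km.

19.9 km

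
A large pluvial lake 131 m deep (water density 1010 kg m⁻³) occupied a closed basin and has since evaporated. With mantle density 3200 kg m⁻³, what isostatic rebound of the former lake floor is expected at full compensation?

41.3 m

u = d ρ_w/ρ_m = 131 m × 1010/3200 = 41.3 m.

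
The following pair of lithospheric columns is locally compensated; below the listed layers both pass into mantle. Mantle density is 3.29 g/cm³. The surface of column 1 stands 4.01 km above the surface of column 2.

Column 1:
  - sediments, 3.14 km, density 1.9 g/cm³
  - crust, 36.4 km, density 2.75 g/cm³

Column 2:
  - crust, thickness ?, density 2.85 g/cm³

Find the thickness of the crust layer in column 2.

24.6 km

Take the compensation level at the base of the deeper column (depth z_c below the surface of column 1) and equate Σ ρ_i t_i down to z_c; mantle fills any gap and the z_c terms cancel.
Column 1: 3.14×1.9 + 36.4×2.75 + (z_c − 39.54)×3.29
Column 2: 4.01×0 + x×2.85 + (z_c − 4.01 − 0 − x)×3.29
The z_c×3.29 term appears on both sides and cancels. Collect the known terms of each column as K = Σ(ρt)_known − 3.29 × (depth of known layers): K_1 = 106.066 − 3.29×39.54 = −24.0206; K_2 = 0 − 3.29×(4.01 + 0) = −13.1929.
Balance: K_1 = K_2 − x×(3.29 − 2.85), so x = (K_2 − K_1)/(3.29 − 2.85) = 10.8277/0.44 = 24.6 km.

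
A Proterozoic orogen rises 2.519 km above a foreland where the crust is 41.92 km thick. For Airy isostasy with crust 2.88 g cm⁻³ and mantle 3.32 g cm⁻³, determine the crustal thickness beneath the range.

60.9 km

Root depth r = h ρ_c / (ρ_m − ρ_c) = 2.519 km × 2.88 / 0.44 = 16.49 km.
Total thickness = T + h + r = 41.92 km + 2.519 km + 16.49 km = 60.9 km.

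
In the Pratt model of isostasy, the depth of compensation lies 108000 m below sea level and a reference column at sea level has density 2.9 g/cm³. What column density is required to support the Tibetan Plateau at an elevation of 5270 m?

2.77 g/cm³

Pratt balance: ρ_ref D = ρ (D + h).
ρ = ρ_ref D/(D + h) = 2.9 × 108000 m/(108000 m + 5270 m) = 2.77 g/cm³.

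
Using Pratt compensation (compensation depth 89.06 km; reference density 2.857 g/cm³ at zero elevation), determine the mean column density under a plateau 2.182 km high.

Pratt balance: ρ_ref D = ρ (D + h).
ρ = ρ_ref D/(D + h) = 2.857 × 89.06 km/(89.06 km + 2.182 km) = 2.79 g/cm³.

2.79 g/cm³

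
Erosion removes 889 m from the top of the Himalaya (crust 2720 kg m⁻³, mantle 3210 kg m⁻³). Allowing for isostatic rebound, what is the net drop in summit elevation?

136 m

Rebound u = e ρ_c/ρ_m = 889 m × 2720/3210 = 753.3 m.
Net surface drop = e − u = 889 m − 753.3 m = e (ρ_m − ρ_c)/ρ_m = 136 m.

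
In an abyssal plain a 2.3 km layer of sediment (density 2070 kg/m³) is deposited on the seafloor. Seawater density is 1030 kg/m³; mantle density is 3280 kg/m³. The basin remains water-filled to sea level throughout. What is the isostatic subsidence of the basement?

1.06 km

Submarine loading: the sediment displaces seawater, and the subsidence is in turn flooded, so s (ρ_m − ρ_w) = t (ρ_sed − ρ_w).
s = 2.3 km × (2070 − 1030) / (3280 − 1030) = 1.06 km.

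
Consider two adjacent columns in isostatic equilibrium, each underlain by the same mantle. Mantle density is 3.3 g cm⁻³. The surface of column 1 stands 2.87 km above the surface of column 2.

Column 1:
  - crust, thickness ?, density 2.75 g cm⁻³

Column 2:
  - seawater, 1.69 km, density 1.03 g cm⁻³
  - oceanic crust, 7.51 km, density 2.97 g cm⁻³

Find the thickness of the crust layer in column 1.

28.7 km

Take the compensation level at the base of the deeper column (depth z_c below the surface of column 1) and equate Σ ρ_i t_i down to z_c; mantle fills any gap and the z_c terms cancel.
Column 1: x×2.75 + (z_c − 0 − x)×3.3
Column 2: 2.87×0 + 1.69×1.03 + 7.51×2.97 + (z_c − 2.87 − 9.2)×3.3
The z_c×3.3 term appears on both sides and cancels. Collect the known terms of each column as K = Σ(ρt)_known − 3.3 × (depth of known layers): K_1 = 0 − 3.3×0 = 0; K_2 = 24.0454 − 3.3×(2.87 + 9.2) = −15.7856.
Balance: K_1 − x×(3.3 − 2.75) = K_2, so x = (K_1 − K_2)/(3.3 − 2.75) = 15.7856/0.55 = 28.7 km.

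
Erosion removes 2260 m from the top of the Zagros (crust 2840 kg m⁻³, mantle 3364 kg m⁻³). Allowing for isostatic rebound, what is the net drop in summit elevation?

Rebound u = e ρ_c/ρ_m = 2260 m × 2840/3364 = 1908 m.
Net surface drop = e − u = 2260 m − 1908 m = e (ρ_m − ρ_c)/ρ_m = 352 m.

352 m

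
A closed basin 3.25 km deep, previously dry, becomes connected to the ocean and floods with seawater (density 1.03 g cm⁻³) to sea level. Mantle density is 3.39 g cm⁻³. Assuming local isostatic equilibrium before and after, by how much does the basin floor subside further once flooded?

After flooding the water column is d + s deep. Its weight must equal the weight of mantle displaced by the extra subsidence s: (d + s) ρ_w = s ρ_m.
s = d ρ_w / (ρ_m − ρ_w) = 3.25 km × 1.03/(3.39 − 1.03) = 1.42 km.

1.42 km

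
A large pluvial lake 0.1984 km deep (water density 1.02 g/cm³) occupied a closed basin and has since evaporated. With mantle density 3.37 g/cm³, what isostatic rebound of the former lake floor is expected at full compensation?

u = d ρ_w/ρ_m = 0.1984 km × 1.02/3.37 = 0.06 km.

0.06 km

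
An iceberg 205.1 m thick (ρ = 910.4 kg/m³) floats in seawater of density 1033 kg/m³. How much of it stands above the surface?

Floating equilibrium: submerged depth d = t ρ_obj/ρ_fluid = 205.1 m × 910.4/1033 = 180.8 m.
Freeboard = t − d = 205.1 m − 180.8 m = 24.3 m.

24.3 m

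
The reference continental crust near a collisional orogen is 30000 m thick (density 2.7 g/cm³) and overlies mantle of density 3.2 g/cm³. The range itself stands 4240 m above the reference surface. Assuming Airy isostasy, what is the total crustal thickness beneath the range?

57100 m

Root depth r = h ρ_c / (ρ_m − ρ_c) = 4240 m × 2.7 / 0.5 = 22900 m.
Total thickness = T + h + r = 30000 m + 4240 m + 22900 m = 57100 m.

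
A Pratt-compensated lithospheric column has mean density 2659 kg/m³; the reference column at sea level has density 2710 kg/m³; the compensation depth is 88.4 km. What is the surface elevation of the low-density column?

ρ_ref D = ρ (D + h) → h = D (ρ_ref − ρ)/ρ.
h = 88.4 km × (2710 − 2659)/2659 = 1.7 km.

1.7 km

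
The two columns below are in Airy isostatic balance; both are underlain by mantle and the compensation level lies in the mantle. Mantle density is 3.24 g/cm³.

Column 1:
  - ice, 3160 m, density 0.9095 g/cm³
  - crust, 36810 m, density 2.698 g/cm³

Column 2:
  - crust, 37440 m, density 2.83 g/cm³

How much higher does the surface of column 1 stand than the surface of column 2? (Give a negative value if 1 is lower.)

3690 m

For any compensation level in the mantle, the mantle terms cancel and isostasy reduces to e = (Σt_1 − Σt_2) − (Σ(ρt)_1 − Σ(ρt)_2) / ρ_m.
Σt_1 = 39970 m; Σt_2 = 37440 m; Σ(ρt)_1 = 102187.4; Σ(ρt)_2 = 105955.2 (in m·g/cm³).
e = (39970 − 37440) − (102187.4 − 105955.2) / 3.24 = 3690 m.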